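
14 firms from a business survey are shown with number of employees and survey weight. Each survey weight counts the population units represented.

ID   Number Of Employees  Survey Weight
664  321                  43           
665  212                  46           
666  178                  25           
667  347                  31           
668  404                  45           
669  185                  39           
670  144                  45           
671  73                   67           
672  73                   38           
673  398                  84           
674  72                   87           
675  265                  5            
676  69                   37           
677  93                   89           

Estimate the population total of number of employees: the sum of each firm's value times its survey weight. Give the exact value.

130153

Weighted total = 130153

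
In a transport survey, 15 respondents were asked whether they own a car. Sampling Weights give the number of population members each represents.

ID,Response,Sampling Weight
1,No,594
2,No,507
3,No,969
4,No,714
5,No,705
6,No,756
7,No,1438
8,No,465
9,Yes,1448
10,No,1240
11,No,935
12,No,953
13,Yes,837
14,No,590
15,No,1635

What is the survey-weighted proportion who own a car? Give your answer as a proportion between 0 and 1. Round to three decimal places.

0.166

Sum of weights for 'Yes' = 1448 + 837 = 2285
Total weight = 13786
Weighted proportion = 2285 / 13786 = 0.16574786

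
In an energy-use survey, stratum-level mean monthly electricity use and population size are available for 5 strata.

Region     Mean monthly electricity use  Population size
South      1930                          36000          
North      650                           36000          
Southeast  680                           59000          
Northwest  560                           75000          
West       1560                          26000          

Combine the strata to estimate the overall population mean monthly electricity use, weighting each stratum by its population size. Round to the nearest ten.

Σ Nₕ·x̄ₕ = 1930×36000 + 650×36000 + 680×59000 + 560×75000 + 1560×26000
  = 215560000
Σ Nₕ = 36000 + 36000 + 59000 + 75000 + 26000 = 232000
Overall mean = 215560000 / 232000 = 929.13793

930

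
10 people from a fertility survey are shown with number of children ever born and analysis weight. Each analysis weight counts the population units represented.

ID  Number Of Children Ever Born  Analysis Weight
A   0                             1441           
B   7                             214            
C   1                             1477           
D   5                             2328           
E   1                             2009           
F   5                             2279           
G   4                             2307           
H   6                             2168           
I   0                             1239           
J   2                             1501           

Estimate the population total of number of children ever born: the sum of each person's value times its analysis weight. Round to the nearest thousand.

53000

Weighted total = 0×1441 + 7×214 + 1×1477 + 5×2328 + 1×2009 + 5×2279 + 4×2307 + 6×2168 + 0×1239 + 2×1501
  = 53257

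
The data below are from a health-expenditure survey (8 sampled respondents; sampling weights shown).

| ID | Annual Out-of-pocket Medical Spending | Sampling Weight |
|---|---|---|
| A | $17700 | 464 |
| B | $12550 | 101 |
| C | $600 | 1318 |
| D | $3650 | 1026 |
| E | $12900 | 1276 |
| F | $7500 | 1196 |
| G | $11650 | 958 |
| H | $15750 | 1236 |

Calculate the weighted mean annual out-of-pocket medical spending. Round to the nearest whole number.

Weighted sum = 17700×464 + 12550×101 + 600×1318 + 3650×1026 + 12900×1276 + 7500×1196 + 11650×958 + 15750×1236
  = 70074150
Sum of weights = 464 + 101 + 1318 + 1026 + 1276 + 1196 + 958 + 1236 = 7575
Weighted mean = 70074150 / 7575 = 9250.7129

9251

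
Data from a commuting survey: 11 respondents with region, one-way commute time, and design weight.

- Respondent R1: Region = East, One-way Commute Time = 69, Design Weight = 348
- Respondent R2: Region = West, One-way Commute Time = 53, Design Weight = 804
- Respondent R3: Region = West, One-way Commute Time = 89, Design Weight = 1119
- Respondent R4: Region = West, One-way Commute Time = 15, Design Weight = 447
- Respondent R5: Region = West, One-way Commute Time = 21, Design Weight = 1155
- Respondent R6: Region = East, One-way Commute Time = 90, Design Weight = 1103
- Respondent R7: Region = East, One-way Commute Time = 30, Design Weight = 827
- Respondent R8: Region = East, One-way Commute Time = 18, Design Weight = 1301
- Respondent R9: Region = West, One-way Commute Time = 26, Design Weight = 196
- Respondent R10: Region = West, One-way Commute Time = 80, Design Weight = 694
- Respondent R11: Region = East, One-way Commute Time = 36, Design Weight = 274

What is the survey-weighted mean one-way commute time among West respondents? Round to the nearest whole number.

West rows: R2, R3, R4, R5, R9, R10
Weighted sum = 53×804 + 89×1119 + 15×447 + 21×1155 + 26×196 + 80×694
  = 42612 + 99591 + 6705 + 24255 + 5096 + 55520 = 233779
Sum of weights = 804 + 1119 + 447 + 1155 + 196 + 694 = 4415
Weighted mean = 233779 / 4415 = 52.951076

53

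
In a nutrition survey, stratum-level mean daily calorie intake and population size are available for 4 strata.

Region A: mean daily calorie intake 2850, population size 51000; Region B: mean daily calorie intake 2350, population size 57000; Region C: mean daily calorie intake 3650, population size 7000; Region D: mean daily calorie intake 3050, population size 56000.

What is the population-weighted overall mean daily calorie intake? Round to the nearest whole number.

2782

Σ Nₕ·x̄ₕ = 2850×51000 + 2350×57000 + 3650×7000 + 3050×56000
  = 145350000 + 133950000 + 25550000 + 170800000 = 475650000
Σ Nₕ = 51000 + 57000 + 7000 + 56000 = 171000
Overall mean = 475650000 / 171000 = 2781.5789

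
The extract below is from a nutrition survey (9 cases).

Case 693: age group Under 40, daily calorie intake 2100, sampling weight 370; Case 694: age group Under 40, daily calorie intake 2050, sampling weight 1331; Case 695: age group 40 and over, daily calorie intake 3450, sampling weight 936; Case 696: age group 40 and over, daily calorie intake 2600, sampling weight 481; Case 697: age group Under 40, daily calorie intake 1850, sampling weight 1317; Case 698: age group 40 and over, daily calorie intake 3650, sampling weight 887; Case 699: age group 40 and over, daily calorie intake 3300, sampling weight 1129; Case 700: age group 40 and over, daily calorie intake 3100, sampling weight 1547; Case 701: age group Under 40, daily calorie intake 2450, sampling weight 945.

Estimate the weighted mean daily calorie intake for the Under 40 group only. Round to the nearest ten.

Under 40 rows: 693, 694, 697, 701
Weighted sum = 8257250
Sum of weights = 370 + 1331 + 1317 + 945 = 3963
Weighted mean = 8257250 / 3963 = 2083.5857

2080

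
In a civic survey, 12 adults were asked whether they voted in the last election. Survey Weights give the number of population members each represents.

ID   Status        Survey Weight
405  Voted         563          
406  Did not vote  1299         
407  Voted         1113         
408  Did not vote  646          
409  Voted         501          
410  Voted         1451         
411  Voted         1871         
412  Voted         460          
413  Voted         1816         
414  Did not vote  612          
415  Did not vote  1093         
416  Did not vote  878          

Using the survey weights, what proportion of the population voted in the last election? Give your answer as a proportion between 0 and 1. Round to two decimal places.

0.63

Sum of weights for 'Voted' = 563 + 1113 + 501 + 1451 + 1871 + 460 + 1816 = 7775
Total weight = 563 + 1299 + 1113 + 646 + 501 + 1451 + 1871 + 460 + 1816 + 612 + 1093 + 878 = 12303
Weighted proportion = 7775 / 12303 = 0.63195968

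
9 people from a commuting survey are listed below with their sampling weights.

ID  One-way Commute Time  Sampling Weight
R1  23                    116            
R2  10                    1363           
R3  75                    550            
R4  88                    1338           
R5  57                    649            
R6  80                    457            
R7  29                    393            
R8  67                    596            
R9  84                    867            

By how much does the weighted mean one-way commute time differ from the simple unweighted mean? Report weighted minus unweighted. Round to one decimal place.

Unweighted sum = 23 + 10 + 75 + 88 + 57 + 80 + 29 + 67 + 84 = 513
Unweighted mean = 513 / 9 = 57
Weighted sum = 23×116 + 10×1363 + 75×550 + 88×1338 + 57×649 + 80×457 + 29×393 + 67×596 + 84×867
  = 2668 + 13630 + 41250 + 117744 + 36993 + 36560 + 11397 + 39932 + 72828 = 373002
Sum of weights = 116 + 1363 + 550 + 1338 + 649 + 457 + 393 + 596 + 867 = 6329
Weighted mean = 373002 / 6329 = 58.935377
Difference (weighted minus unweighted) = 1.9353768

1.9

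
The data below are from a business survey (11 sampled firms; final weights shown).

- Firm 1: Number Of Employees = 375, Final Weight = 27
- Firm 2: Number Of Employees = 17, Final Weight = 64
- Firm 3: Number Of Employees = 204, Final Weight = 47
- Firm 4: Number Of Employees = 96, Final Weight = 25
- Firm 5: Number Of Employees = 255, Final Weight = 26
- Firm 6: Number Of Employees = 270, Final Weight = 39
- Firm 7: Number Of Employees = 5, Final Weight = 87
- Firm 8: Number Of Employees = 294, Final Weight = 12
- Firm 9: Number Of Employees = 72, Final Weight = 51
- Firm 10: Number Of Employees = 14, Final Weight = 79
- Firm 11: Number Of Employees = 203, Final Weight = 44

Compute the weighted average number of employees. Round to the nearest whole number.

Weighted sum = 375×27 + 17×64 + 204×47 + 96×25 + 255×26 + 270×39 + 5×87 + 294×12 + 72×51 + 14×79 + 203×44
  = 10125 + 1088 + 9588 + 2400 + 6630 + 10530 + 435 + 3528 + 3672 + 1106 + 8932 = 58034
Sum of weights = 501
Weighted mean = 58034 / 501 = 115.83633

116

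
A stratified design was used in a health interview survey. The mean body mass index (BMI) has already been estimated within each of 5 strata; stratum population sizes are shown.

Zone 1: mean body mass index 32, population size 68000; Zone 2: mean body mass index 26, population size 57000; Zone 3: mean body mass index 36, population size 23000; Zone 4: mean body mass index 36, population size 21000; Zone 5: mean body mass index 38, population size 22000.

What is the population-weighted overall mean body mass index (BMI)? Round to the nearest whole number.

Σ Nₕ·x̄ₕ = 32×68000 + 26×57000 + 36×23000 + 36×21000 + 38×22000
  = 6078000
Σ Nₕ = 68000 + 57000 + 23000 + 21000 + 22000 = 191000
Overall mean = 6078000 / 191000 = 31.82199

32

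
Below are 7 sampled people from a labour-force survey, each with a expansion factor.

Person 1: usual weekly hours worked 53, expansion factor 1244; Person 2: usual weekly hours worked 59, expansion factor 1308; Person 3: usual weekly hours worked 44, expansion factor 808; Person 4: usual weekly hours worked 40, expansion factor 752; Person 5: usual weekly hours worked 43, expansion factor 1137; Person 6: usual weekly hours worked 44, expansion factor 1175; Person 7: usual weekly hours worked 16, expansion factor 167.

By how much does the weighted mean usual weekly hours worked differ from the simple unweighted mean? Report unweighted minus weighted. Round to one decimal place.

Unweighted sum = 53 + 59 + 44 + 40 + 43 + 44 + 16 = 299
Unweighted mean = 299 / 7 = 42.714286
Weighted sum = 53×1244 + 59×1308 + 44×808 + 40×752 + 43×1137 + 44×1175 + 16×167
  = 65932 + 77172 + 35552 + 30080 + 48891 + 51700 + 2672 = 311999
Sum of weights = 1244 + 1308 + 808 + 752 + 1137 + 1175 + 167 = 6591
Weighted mean = 311999 / 6591 = 47.337126
Difference (unweighted minus weighted) = -4.6228407

-4.6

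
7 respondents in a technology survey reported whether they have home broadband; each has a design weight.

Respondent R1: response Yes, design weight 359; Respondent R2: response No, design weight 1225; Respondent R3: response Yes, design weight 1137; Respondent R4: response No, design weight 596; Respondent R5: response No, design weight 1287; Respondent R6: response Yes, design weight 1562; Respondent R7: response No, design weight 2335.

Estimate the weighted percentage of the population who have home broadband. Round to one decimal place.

36.0

Sum of weights for 'Yes' = 359 + 1137 + 1562 = 3058
Total weight = 359 + 1225 + 1137 + 596 + 1287 + 1562 + 2335 = 8501
Weighted proportion = 3058 / 8501 = 0.35972239 → 35.972239%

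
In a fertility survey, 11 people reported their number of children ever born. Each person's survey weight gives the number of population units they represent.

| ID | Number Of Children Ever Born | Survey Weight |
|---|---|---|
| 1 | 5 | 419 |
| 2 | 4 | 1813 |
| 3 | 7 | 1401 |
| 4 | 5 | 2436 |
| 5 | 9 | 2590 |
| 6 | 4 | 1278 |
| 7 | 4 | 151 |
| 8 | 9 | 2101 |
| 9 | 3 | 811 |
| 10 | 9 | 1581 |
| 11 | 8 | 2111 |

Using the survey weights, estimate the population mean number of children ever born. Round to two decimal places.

6.76

Weighted sum = 5×419 + 4×1813 + 7×1401 + 5×2436 + 9×2590 + 4×1278 + 4×151 + 9×2101 + 3×811 + 9×1581 + 8×2111
  = 112819
Sum of weights = 419 + 1813 + 1401 + 2436 + 2590 + 1278 + 151 + 2101 + 811 + 1581 + 2111 = 16692
Weighted mean = 112819 / 16692 = 6.7588665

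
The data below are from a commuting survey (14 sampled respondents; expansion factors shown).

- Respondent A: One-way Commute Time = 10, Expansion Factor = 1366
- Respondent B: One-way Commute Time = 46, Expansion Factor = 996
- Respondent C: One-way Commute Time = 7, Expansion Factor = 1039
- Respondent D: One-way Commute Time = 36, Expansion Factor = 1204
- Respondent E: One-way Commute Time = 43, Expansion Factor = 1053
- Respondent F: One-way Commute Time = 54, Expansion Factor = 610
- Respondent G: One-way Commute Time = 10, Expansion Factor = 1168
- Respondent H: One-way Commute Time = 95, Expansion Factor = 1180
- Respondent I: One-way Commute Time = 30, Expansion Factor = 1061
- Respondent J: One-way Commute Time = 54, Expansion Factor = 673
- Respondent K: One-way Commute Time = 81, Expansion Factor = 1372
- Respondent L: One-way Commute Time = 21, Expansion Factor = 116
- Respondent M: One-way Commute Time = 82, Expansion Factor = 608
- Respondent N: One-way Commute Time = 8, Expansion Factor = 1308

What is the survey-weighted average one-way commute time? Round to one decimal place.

Weighted sum = 554152
Sum of weights = 13754
Weighted mean = 554152 / 13754 = 40.290243

40.3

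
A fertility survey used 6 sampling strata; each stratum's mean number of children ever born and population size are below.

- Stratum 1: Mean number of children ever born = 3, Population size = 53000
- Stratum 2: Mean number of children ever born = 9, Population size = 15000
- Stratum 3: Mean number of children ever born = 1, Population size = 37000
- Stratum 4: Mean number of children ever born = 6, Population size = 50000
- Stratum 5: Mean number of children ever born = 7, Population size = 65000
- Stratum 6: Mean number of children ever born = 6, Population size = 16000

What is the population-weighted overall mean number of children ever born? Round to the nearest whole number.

Σ Nₕ·x̄ₕ = 3×53000 + 9×15000 + 1×37000 + 6×50000 + 7×65000 + 6×16000
  = 1182000
Σ Nₕ = 53000 + 15000 + 37000 + 50000 + 65000 + 16000 = 236000
Overall mean = 1182000 / 236000 = 5.0084746

5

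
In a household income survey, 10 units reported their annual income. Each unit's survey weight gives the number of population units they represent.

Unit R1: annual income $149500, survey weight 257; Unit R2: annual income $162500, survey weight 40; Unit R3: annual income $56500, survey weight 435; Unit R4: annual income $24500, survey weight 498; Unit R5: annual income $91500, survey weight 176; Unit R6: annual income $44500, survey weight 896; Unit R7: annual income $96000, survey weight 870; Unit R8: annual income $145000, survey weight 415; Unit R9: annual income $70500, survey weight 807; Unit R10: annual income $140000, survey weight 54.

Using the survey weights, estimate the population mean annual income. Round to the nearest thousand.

Weighted sum = 149500×257 + 162500×40 + 56500×435 + 24500×498 + 91500×176 + 44500×896 + 96000×870 + 145000×415 + 70500×807 + 140000×54
  = 38421500 + 6500000 + 24577500 + 12201000 + 16104000 + 39872000 + 83520000 + 60175000 + 56893500 + 7560000 = 345824500
Sum of weights = 257 + 40 + 435 + 498 + 176 + 896 + 870 + 415 + 807 + 54 = 4448
Weighted mean = 345824500 / 4448 = 77748.314

78000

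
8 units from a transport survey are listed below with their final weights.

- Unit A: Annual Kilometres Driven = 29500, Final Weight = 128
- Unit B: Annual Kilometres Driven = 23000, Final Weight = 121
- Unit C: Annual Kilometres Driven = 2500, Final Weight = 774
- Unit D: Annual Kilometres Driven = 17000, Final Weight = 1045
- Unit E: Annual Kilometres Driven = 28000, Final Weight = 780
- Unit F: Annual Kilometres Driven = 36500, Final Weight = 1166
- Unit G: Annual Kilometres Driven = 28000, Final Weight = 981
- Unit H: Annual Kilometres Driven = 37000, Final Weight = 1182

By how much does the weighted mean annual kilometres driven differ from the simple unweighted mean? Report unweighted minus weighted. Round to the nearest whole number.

Unweighted sum = 29500 + 23000 + 2500 + 17000 + 28000 + 36500 + 28000 + 37000 = 201500
Unweighted mean = 201500 / 8 = 25187.5
Weighted sum = 161860000
Sum of weights = 128 + 121 + 774 + 1045 + 780 + 1166 + 981 + 1182 = 6177
Weighted mean = 161860000 / 6177 = 26203.659
Difference (unweighted minus weighted) = -1016.1587

-1016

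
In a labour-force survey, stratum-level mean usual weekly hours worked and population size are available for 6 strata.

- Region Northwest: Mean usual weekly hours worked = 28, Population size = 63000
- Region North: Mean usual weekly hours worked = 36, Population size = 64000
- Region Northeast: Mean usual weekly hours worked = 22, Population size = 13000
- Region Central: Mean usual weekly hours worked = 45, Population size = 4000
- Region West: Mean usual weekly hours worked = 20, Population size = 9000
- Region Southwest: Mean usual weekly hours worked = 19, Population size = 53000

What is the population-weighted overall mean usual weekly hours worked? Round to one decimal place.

Σ Nₕ·x̄ₕ = 28×63000 + 36×64000 + 22×13000 + 45×4000 + 20×9000 + 19×53000
  = 1764000 + 2304000 + 286000 + 180000 + 180000 + 1007000 = 5721000
Σ Nₕ = 206000
Overall mean = 5721000 / 206000 = 27.771845

27.8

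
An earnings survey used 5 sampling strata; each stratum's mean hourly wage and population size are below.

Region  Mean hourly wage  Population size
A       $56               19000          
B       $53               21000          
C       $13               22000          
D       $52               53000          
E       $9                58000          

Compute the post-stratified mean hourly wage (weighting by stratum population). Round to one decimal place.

Σ Nₕ·x̄ₕ = 56×19000 + 53×21000 + 13×22000 + 52×53000 + 9×58000
  = 1064000 + 1113000 + 286000 + 2756000 + 522000 = 5741000
Σ Nₕ = 19000 + 21000 + 22000 + 53000 + 58000 = 173000
Overall mean = 5741000 / 173000 = 33.184971

33.2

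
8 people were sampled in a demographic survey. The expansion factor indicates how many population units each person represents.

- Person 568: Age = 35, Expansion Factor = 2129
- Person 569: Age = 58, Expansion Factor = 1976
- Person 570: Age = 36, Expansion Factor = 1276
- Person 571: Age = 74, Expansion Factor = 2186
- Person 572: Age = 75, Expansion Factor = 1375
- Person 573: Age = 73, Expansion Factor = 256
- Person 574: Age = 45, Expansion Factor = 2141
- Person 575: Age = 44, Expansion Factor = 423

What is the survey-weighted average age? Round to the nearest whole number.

Weighted sum = 35×2129 + 58×1976 + 36×1276 + 74×2186 + 75×1375 + 73×256 + 45×2141 + 44×423
  = 633593
Sum of weights = 2129 + 1976 + 1276 + 2186 + 1375 + 256 + 2141 + 423 = 11762
Weighted mean = 633593 / 11762 = 53.867795

54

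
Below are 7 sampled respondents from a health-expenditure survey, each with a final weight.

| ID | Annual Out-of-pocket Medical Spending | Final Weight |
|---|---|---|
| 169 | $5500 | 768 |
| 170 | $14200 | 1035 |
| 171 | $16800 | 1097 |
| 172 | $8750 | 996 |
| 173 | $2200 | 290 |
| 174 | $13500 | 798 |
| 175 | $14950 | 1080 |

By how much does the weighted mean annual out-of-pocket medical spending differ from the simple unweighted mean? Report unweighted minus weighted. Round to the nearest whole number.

-1298

Unweighted sum = 5500 + 14200 + 16800 + 8750 + 2200 + 13500 + 14950 = 75900
Unweighted mean = 75900 / 7 = 10842.857
Weighted sum = 5500×768 + 14200×1035 + 16800×1097 + 8750×996 + 2200×290 + 13500×798 + 14950×1080
  = 4224000 + 14697000 + 18429600 + 8715000 + 638000 + 10773000 + 16146000 = 73622600
Sum of weights = 6064
Weighted mean = 73622600 / 6064 = 12140.93
Difference (unweighted minus weighted) = -1298.0729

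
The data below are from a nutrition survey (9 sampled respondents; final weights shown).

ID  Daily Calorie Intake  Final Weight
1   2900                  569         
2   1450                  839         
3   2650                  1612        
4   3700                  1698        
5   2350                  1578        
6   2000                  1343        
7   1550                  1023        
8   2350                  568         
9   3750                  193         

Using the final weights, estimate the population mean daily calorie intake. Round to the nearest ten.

Weighted sum = 2900×569 + 1450×839 + 2650×1612 + 3700×1698 + 2350×1578 + 2000×1343 + 1550×1023 + 2350×568 + 3750×193
  = 23459550
Sum of weights = 569 + 839 + 1612 + 1698 + 1578 + 1343 + 1023 + 568 + 193 = 9423
Weighted mean = 23459550 / 9423 = 2489.6052

2490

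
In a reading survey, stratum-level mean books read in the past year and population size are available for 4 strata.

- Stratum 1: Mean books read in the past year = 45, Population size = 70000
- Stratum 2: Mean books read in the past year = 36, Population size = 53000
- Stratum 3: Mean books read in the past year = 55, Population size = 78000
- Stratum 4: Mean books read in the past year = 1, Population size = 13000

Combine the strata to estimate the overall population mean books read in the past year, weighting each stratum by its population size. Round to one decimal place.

Σ Nₕ·x̄ₕ = 9361000
Σ Nₕ = 70000 + 53000 + 78000 + 13000 = 214000
Overall mean = 9361000 / 214000 = 43.742991

43.7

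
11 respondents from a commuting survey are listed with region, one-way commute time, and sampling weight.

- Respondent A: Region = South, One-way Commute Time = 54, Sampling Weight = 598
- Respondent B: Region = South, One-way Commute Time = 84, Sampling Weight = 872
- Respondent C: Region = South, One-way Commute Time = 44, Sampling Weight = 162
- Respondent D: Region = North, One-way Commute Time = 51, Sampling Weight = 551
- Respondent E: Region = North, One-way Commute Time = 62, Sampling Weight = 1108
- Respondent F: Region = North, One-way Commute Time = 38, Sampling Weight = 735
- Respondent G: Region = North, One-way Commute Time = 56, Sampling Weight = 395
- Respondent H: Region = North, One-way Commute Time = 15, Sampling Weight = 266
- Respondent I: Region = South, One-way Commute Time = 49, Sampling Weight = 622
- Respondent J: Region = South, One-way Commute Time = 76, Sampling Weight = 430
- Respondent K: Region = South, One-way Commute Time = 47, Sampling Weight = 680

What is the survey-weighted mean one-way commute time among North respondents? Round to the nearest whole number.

49

North rows: D, E, F, G, H
Weighted sum = 51×551 + 62×1108 + 38×735 + 56×395 + 15×266
  = 28101 + 68696 + 27930 + 22120 + 3990 = 150837
Sum of weights = 551 + 1108 + 735 + 395 + 266 = 3055
Weighted mean = 150837 / 3055 = 49.373813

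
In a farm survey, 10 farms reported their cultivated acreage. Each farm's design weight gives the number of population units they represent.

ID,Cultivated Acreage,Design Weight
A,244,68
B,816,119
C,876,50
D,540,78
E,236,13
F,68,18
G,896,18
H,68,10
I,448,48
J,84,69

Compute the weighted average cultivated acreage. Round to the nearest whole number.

505

Weighted sum = 244×68 + 816×119 + 876×50 + 540×78 + 236×13 + 68×18 + 896×18 + 68×10 + 448×48 + 84×69
  = 16592 + 97104 + 43800 + 42120 + 3068 + 1224 + 16128 + 680 + 21504 + 5796 = 248016
Sum of weights = 68 + 119 + 50 + 78 + 13 + 18 + 18 + 10 + 48 + 69 = 491
Weighted mean = 248016 / 491 = 505.12424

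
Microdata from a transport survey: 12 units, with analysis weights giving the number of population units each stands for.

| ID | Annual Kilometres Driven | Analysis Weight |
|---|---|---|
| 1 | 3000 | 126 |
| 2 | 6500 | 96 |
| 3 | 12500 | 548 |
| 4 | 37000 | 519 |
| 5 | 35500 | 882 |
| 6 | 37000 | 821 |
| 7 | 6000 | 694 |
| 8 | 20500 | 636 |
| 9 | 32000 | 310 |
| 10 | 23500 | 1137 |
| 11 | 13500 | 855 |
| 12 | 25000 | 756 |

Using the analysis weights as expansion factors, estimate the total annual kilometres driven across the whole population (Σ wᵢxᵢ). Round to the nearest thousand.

Weighted total = 3000×126 + 6500×96 + 12500×548 + 37000×519 + 35500×882 + 37000×821 + 6000×694 + 20500×636 + 32000×310 + 23500×1137 + 13500×855 + 25000×756
  = 378000 + 624000 + 6850000 + 19203000 + 31311000 + 30377000 + 4164000 + 13038000 + 9920000 + 26719500 + 11542500 + 18900000 = 173027000

173027000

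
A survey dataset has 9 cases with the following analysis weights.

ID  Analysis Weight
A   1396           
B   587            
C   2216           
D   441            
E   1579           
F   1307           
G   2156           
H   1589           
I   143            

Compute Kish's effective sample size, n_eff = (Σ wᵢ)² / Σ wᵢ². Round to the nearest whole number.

Σ wᵢ = 1396 + 587 + 2216 + 441 + 1579 + 1307 + 2156 + 1589 + 143 = 11414
Σ wᵢ² = 1948816 + 344569 + 4910656 + 194481 + 2493241 + 1708249 + 4648336 + 2524921 + 20449 = 18793718
n_eff = 11414² / 18793718 = 130279396 / 18793718 = 6.9320715

7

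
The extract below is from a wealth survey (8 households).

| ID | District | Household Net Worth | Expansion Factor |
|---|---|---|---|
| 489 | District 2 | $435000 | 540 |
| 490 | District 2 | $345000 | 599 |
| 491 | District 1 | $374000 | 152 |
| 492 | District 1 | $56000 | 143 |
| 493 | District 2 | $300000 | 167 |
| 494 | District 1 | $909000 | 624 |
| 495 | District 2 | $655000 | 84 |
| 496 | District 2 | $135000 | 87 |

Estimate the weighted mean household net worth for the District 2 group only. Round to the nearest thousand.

378000

District 2 rows: 489, 490, 493, 495, 496
Weighted sum = 435000×540 + 345000×599 + 300000×167 + 655000×84 + 135000×87
  = 234900000 + 206655000 + 50100000 + 55020000 + 11745000 = 558420000
Sum of weights = 540 + 599 + 167 + 84 + 87 = 1477
Weighted mean = 558420000 / 1477 = 378077.18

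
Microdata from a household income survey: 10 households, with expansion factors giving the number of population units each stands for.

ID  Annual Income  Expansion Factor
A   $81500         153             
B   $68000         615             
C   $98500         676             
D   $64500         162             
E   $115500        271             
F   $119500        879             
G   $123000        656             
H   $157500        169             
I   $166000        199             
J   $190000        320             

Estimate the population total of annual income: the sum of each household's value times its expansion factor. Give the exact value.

Weighted total = 81500×153 + 68000×615 + 98500×676 + 64500×162 + 115500×271 + 119500×879 + 123000×656 + 157500×169 + 166000×199 + 190000×320
  = 12469500 + 41820000 + 66586000 + 10449000 + 31300500 + 105040500 + 80688000 + 26617500 + 33034000 + 60800000 = 468805000

468805000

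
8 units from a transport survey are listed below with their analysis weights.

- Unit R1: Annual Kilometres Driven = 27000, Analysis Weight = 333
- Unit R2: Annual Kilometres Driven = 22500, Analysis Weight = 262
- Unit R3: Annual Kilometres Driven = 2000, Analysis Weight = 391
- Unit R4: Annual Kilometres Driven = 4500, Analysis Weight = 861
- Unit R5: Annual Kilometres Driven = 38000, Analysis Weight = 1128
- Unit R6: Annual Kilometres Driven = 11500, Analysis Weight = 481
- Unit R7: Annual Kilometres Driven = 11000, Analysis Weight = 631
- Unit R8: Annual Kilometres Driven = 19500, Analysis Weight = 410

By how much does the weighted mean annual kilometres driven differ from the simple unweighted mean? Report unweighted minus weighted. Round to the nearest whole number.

Unweighted sum = 136000
Unweighted mean = 136000 / 8 = 17000
Weighted sum = 27000×333 + 22500×262 + 2000×391 + 4500×861 + 38000×1128 + 11500×481 + 11000×631 + 19500×410
  = 8991000 + 5895000 + 782000 + 3874500 + 42864000 + 5531500 + 6941000 + 7995000 = 82874000
Sum of weights = 333 + 262 + 391 + 861 + 1128 + 481 + 631 + 410 = 4497
Weighted mean = 82874000 / 4497 = 18428.73
Difference (unweighted minus weighted) = -1428.7303

-1429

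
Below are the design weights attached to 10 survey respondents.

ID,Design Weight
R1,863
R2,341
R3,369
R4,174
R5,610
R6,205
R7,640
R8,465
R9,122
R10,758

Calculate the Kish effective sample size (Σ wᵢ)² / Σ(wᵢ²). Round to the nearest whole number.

8

Σ wᵢ = 4547
Σ wᵢ² = 744769 + 116281 + 136161 + 30276 + 372100 + 42025 + 409600 + 216225 + 14884 + 574564 = 2656885
n_eff = 4547² / 2656885 = 20675209 / 2656885 = 7.7817478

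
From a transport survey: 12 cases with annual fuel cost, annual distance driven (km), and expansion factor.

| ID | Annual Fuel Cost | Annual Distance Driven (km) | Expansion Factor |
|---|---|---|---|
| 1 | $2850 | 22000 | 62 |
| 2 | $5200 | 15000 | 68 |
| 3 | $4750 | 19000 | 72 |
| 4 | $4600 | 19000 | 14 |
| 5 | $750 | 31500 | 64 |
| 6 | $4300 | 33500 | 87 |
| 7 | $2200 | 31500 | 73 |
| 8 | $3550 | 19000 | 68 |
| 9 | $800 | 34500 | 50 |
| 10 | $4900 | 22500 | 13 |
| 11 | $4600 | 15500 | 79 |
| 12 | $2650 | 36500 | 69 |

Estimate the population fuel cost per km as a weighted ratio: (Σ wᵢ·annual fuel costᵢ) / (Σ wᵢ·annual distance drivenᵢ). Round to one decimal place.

Σ wᵢ·y = 2850×62 + 5200×68 + 4750×72 + 4600×14 + 750×64 + 4300×87 + 2200×73 + 3550×68 + 800×50 + 4900×13 + 4600×79 + 2650×69
  = 176700 + 353600 + 342000 + 64400 + 48000 + 374100 + 160600 + 241400 + 40000 + 63700 + 363400 + 182850 = 2410750
Σ wᵢ·x = 18300500
Ratio = 2410750 / 18300500 = 0.13173137

0.1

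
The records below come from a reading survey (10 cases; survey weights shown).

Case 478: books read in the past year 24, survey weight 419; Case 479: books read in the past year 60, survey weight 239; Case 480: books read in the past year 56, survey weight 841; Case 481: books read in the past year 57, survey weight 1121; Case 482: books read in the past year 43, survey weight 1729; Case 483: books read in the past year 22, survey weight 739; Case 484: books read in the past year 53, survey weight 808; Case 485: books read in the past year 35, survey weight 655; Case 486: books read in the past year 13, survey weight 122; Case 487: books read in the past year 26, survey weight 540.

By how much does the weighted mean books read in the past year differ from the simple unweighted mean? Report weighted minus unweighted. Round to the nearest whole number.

4

Unweighted sum = 24 + 60 + 56 + 57 + 43 + 22 + 53 + 35 + 13 + 26 = 389
Unweighted mean = 389 / 10 = 38.9
Weighted sum = 24×419 + 60×239 + 56×841 + 57×1121 + 43×1729 + 22×739 + 53×808 + 35×655 + 13×122 + 26×540
  = 10056 + 14340 + 47096 + 63897 + 74347 + 16258 + 42824 + 22925 + 1586 + 14040 = 307369
Sum of weights = 419 + 239 + 841 + 1121 + 1729 + 739 + 808 + 655 + 122 + 540 = 7213
Weighted mean = 307369 / 7213 = 42.613198
Difference (weighted minus unweighted) = 3.7131984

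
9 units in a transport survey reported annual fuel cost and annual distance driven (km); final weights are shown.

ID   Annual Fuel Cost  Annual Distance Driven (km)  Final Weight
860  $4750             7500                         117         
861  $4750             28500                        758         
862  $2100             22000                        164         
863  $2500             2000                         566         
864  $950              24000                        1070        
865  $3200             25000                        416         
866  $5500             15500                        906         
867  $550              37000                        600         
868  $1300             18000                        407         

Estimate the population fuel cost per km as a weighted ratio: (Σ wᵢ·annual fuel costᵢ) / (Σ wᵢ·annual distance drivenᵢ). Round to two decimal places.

0.13

Σ wᵢ·y = 4750×117 + 4750×758 + 2100×164 + 2500×566 + 950×1070 + 3200×416 + 5500×906 + 550×600 + 1300×407
  = 555750 + 3600500 + 344400 + 1415000 + 1016500 + 1331200 + 4983000 + 330000 + 529100 = 14105450
Σ wᵢ·x = 106869500
Ratio = 14105450 / 106869500 = 0.13198761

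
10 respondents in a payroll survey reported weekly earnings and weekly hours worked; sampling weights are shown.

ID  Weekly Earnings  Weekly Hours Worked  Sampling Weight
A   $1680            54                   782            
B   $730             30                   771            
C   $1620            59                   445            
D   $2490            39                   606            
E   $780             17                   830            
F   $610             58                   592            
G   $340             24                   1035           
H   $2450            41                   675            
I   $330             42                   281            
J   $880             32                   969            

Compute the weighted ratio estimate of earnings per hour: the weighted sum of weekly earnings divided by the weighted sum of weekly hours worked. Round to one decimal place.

Σ wᵢ·y = 1680×782 + 730×771 + 1620×445 + 2490×606 + 780×830 + 610×592 + 340×1035 + 2450×675 + 330×281 + 880×969
  = 1313760 + 562830 + 720900 + 1508940 + 647400 + 361120 + 351900 + 1653750 + 92730 + 852720 = 8066050
Σ wᵢ·x = 54×782 + 30×771 + 59×445 + 39×606 + 17×830 + 58×592 + 24×1035 + 41×675 + 42×281 + 32×969
  = 42228 + 23130 + 26255 + 23634 + 14110 + 34336 + 24840 + 27675 + 11802 + 31008 = 259018
Ratio = 8066050 / 259018 = 31.140886

31.1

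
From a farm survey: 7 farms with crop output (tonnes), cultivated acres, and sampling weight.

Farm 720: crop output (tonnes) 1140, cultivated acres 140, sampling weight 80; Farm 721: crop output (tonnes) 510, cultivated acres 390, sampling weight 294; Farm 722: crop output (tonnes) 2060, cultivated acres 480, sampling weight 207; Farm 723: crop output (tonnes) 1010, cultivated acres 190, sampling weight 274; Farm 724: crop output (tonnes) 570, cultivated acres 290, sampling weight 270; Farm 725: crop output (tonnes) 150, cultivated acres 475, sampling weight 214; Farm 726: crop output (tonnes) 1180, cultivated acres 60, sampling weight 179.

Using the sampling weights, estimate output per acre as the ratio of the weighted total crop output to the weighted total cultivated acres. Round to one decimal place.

Σ wᵢ·y = 1140×80 + 510×294 + 2060×207 + 1010×274 + 570×270 + 150×214 + 1180×179
  = 91200 + 149940 + 426420 + 276740 + 153900 + 32100 + 211220 = 1341520
Σ wᵢ·x = 140×80 + 390×294 + 480×207 + 190×274 + 290×270 + 475×214 + 60×179
  = 467970
Ratio = 1341520 / 467970 = 2.8666795

2.9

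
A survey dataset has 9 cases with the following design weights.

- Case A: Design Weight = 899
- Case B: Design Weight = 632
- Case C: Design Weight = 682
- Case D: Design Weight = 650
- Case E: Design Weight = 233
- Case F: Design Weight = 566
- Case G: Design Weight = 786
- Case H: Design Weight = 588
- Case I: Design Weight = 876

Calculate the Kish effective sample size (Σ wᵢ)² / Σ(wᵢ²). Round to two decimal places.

Σ wᵢ = 899 + 632 + 682 + 650 + 233 + 566 + 786 + 588 + 876 = 5912
Σ wᵢ² = 808201 + 399424 + 465124 + 422500 + 54289 + 320356 + 617796 + 345744 + 767376 = 4200810
n_eff = 5912² / 4200810 = 34951744 / 4200810 = 8.3202392

8.32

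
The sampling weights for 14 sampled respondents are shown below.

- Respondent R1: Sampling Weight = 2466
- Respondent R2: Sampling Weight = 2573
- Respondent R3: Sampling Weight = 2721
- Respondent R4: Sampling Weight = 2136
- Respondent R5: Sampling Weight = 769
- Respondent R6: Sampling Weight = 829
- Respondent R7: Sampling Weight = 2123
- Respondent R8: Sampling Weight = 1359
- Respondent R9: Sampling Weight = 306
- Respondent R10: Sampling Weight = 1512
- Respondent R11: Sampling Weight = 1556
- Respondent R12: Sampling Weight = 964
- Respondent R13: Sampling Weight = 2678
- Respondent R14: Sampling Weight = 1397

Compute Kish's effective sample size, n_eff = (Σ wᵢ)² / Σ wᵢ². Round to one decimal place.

11.6

Σ wᵢ = 23389
Σ wᵢ² = 47153939
n_eff = 23389² / 47153939 = 547045321 / 47153939 = 11.601265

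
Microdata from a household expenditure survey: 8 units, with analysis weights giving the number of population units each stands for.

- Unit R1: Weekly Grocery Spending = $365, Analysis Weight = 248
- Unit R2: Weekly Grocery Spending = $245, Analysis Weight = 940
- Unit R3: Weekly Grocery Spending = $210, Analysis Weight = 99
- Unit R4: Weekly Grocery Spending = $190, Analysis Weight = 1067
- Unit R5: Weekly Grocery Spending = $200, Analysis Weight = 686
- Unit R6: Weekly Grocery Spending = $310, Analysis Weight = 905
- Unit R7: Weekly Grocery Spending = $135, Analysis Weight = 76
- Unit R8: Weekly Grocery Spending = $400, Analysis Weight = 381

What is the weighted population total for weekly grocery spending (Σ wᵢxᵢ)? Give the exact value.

1124750

Weighted total = 1124750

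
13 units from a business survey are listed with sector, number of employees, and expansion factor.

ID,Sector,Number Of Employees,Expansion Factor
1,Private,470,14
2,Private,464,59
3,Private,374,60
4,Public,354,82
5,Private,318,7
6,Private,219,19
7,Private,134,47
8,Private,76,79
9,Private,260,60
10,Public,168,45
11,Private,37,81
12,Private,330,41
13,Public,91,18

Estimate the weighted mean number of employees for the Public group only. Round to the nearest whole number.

Public rows: 4, 10, 13
Weighted sum = 38226
Sum of weights = 82 + 45 + 18 = 145
Weighted mean = 38226 / 145 = 263.62759

264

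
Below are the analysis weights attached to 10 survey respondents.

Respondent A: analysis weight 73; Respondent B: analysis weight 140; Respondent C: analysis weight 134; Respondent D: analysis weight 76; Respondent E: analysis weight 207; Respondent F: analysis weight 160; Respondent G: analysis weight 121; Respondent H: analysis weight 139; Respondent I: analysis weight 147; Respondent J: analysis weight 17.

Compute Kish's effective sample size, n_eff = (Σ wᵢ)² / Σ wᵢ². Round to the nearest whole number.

Σ wᵢ = 73 + 140 + 134 + 76 + 207 + 160 + 121 + 139 + 147 + 17 = 1214
Σ wᵢ² = 5329 + 19600 + 17956 + 5776 + 42849 + 25600 + 14641 + 19321 + 21609 + 289 = 172970
n_eff = 1214² / 172970 = 1473796 / 172970 = 8.5205296

9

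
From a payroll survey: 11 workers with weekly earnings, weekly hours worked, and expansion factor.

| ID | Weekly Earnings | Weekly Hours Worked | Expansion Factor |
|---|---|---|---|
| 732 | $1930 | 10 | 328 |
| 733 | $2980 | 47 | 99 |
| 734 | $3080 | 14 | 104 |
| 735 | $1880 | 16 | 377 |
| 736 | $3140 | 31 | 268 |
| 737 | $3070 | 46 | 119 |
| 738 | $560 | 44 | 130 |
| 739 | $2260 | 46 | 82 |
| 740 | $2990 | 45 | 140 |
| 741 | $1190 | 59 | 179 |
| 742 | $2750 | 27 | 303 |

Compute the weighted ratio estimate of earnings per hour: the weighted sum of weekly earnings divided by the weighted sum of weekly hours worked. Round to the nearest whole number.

77

Σ wᵢ·y = 4886970
Σ wᵢ·x = 10×328 + 47×99 + 14×104 + 16×377 + 31×268 + 46×119 + 44×130 + 46×82 + 45×140 + 59×179 + 27×303
  = 3280 + 4653 + 1456 + 6032 + 8308 + 5474 + 5720 + 3772 + 6300 + 10561 + 8181 = 63737
Ratio = 4886970 / 63737 = 76.673988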